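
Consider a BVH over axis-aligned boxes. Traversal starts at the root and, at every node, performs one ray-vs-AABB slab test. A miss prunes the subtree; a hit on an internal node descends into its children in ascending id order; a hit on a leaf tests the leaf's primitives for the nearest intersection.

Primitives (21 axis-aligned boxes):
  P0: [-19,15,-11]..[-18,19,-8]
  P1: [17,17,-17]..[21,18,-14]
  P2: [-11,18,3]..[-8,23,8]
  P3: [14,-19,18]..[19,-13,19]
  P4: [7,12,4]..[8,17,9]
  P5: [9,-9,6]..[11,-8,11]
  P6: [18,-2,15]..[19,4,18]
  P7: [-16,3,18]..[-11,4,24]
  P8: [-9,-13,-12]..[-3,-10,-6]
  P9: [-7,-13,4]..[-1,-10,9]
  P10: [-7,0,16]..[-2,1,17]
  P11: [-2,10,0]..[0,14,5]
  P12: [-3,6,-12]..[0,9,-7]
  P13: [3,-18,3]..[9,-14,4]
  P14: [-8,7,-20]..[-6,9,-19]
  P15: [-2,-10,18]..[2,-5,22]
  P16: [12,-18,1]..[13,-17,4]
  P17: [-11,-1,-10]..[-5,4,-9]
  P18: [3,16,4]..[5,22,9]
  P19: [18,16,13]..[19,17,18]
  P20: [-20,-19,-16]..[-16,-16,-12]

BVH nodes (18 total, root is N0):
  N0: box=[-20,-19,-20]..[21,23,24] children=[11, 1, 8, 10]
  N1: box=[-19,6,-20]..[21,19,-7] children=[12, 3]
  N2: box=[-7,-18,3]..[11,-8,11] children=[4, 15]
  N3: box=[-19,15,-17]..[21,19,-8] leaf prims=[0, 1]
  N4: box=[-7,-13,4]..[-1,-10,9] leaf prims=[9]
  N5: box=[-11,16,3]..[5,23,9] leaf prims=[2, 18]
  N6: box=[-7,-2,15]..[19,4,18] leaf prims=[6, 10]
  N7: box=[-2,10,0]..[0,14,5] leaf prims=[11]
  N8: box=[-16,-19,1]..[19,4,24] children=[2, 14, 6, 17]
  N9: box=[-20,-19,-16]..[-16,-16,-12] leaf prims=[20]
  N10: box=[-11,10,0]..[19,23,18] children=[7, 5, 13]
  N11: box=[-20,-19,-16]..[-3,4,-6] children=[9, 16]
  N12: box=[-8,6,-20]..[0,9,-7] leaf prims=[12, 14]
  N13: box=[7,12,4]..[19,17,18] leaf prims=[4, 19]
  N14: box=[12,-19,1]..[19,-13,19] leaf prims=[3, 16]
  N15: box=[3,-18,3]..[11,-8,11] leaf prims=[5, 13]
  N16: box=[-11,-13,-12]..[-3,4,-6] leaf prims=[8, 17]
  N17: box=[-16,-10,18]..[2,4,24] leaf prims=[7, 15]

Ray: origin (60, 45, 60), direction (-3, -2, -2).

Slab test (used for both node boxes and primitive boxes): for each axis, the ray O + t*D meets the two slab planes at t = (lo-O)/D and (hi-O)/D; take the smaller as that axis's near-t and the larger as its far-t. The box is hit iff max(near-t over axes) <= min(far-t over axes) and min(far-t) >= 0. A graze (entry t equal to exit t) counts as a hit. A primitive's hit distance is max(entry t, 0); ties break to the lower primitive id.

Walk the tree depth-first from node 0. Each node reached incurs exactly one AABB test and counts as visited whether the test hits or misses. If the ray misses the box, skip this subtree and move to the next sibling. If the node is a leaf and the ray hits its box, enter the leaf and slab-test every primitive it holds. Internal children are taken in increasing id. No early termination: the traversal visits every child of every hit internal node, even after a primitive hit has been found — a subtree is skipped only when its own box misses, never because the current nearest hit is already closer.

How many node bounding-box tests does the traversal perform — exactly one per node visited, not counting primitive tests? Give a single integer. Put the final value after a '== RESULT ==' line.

Traverse from the root:
N0 x:[13,80/3] y:[11,32] z:[18,40] -> hit [18,80/3], descend [1, 8, 10, 11]
  N1 x:[13,79/3] y:[13,39/2] z:[67/2,40] -> miss, prune
  N8 x:[41/3,76/3] y:[41/2,32] z:[18,59/2] -> hit [41/2,76/3], descend [2, 6, 14, 17]
    N2 x:[49/3,67/3] y:[53/2,63/2] z:[49/2,57/2] -> miss, prune
    N6 x:[41/3,67/3] y:[41/2,47/2] z:[21,45/2] -> hit [21,67/3] leaf, test {P6(miss), P10@t=22}
    N14 x:[41/3,16] y:[29,32] z:[41/2,59/2] -> miss, prune
    N17 x:[58/3,76/3] y:[41/2,55/2] z:[18,21] -> hit [41/2,21] leaf, test {P7(miss), P15(miss)}
  N10 x:[41/3,71/3] y:[11,35/2] z:[21,30] -> miss, prune
  N11 x:[21,80/3] y:[41/2,32] z:[33,38] -> miss, prune

Visited [0, 1, 8, 2, 6, 14, 17, 10, 11]. Tests: 9 box, 2 leaf. Nearest: P10.

== RESULT ==
9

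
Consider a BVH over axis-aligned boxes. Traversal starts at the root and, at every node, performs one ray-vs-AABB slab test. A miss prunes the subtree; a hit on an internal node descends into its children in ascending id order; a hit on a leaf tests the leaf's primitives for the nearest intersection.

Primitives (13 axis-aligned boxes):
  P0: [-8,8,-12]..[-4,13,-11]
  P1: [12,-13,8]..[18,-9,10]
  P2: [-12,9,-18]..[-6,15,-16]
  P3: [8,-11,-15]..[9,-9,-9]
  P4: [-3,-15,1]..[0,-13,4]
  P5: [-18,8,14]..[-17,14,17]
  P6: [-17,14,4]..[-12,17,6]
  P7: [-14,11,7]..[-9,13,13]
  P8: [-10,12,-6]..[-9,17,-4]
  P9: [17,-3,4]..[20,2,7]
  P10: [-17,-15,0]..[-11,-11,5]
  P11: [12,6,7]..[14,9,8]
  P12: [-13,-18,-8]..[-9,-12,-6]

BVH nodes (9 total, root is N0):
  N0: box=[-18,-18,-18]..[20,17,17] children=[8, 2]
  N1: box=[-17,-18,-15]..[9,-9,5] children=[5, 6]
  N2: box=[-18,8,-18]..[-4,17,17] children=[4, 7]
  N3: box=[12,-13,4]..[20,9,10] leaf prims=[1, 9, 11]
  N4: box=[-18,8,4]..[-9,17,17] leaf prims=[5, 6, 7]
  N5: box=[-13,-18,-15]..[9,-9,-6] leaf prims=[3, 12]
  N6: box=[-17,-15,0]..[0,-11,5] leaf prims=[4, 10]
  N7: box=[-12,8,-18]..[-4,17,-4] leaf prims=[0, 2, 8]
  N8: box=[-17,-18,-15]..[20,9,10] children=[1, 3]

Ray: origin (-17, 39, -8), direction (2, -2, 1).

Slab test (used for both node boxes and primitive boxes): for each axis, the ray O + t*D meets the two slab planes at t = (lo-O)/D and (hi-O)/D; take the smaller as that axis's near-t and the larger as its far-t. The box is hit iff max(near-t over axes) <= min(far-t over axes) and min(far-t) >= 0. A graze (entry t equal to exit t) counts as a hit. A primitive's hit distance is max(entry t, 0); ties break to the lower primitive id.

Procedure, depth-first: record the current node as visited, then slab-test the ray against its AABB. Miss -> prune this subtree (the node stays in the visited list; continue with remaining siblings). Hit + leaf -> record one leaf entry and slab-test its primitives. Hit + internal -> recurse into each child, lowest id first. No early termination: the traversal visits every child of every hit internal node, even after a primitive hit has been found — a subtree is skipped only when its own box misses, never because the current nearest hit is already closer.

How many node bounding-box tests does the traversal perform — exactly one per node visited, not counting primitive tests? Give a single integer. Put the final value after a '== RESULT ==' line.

Traverse from the root:
N0 x:[-1/2,37/2] y:[11,57/2] z:[-10,25] -> hit [11,37/2], descend [2, 8]
  N2 x:[-1/2,13/2] y:[11,31/2] z:[-10,25] -> miss, prune
  N8 x:[0,37/2] y:[15,57/2] z:[-7,18] -> hit [15,18], descend [1, 3]
    N1 x:[0,13] y:[24,57/2] z:[-7,13] -> miss, prune
    N3 x:[29/2,37/2] y:[15,26] z:[12,18] -> hit [15,18] leaf, test {P1(miss), P9(miss), P11@t=15}

Summary -> nodes [0, 2, 8, 1, 3]; box-tests=5; leaf-entries=1; first=P11

== RESULT ==
5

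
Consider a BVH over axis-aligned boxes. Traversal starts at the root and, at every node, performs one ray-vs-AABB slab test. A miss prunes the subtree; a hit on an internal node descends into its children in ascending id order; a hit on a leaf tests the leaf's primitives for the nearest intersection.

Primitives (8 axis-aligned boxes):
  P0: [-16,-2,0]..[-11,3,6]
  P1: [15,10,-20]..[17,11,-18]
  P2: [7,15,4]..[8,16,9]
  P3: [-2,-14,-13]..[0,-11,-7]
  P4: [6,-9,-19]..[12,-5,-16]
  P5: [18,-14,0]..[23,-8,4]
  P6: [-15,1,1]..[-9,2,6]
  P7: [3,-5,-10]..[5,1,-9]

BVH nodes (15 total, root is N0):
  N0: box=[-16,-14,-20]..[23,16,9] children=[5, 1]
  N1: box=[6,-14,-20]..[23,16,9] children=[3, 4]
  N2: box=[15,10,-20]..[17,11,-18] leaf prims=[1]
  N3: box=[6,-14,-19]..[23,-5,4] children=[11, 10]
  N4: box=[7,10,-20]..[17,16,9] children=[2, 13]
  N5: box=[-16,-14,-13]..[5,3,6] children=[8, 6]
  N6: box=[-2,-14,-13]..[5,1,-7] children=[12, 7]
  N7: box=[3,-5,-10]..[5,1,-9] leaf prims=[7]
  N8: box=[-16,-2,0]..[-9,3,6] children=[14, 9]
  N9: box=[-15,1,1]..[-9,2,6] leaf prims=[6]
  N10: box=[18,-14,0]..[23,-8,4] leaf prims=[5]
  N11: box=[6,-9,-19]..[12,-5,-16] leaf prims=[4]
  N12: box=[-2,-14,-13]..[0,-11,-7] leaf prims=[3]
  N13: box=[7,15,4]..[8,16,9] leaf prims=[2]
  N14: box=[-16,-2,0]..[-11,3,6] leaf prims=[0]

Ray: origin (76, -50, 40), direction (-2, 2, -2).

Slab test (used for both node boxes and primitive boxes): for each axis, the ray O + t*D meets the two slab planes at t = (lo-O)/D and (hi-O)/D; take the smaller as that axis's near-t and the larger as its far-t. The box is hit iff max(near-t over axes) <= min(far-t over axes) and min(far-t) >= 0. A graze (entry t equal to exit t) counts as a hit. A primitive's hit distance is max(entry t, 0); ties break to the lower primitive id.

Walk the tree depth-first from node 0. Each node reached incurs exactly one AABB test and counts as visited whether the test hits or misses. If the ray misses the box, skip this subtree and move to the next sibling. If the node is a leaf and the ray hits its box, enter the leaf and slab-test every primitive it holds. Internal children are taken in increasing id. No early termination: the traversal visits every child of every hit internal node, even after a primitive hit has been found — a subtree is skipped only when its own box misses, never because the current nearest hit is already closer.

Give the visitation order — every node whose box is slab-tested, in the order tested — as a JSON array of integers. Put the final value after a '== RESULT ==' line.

Trace the traversal:
N0 x:[53/2,46] y:[18,33] z:[31/2,30] -> hit [53/2,30], descend [1, 5]
  N1 x:[53/2,35] y:[18,33] z:[31/2,30] -> hit [53/2,30], descend [3, 4]
    N3 x:[53/2,35] y:[18,45/2] z:[18,59/2] -> miss, prune
    N4 x:[59/2,69/2] y:[30,33] z:[31/2,30] -> hit [30,30], descend [2, 13]
      N2 x:[59/2,61/2] y:[30,61/2] z:[29,30] -> hit [30,30] leaf, test {P1@t=30}
      N13 x:[34,69/2] y:[65/2,33] z:[31/2,18] -> miss, prune
  N5 x:[71/2,46] y:[18,53/2] z:[17,53/2] -> miss, prune

order=[0, 1, 3, 4, 2, 13, 5]  |boxes|=7  |leaves|=1  hit=P1

== RESULT ==
[0, 1, 3, 4, 2, 13, 5]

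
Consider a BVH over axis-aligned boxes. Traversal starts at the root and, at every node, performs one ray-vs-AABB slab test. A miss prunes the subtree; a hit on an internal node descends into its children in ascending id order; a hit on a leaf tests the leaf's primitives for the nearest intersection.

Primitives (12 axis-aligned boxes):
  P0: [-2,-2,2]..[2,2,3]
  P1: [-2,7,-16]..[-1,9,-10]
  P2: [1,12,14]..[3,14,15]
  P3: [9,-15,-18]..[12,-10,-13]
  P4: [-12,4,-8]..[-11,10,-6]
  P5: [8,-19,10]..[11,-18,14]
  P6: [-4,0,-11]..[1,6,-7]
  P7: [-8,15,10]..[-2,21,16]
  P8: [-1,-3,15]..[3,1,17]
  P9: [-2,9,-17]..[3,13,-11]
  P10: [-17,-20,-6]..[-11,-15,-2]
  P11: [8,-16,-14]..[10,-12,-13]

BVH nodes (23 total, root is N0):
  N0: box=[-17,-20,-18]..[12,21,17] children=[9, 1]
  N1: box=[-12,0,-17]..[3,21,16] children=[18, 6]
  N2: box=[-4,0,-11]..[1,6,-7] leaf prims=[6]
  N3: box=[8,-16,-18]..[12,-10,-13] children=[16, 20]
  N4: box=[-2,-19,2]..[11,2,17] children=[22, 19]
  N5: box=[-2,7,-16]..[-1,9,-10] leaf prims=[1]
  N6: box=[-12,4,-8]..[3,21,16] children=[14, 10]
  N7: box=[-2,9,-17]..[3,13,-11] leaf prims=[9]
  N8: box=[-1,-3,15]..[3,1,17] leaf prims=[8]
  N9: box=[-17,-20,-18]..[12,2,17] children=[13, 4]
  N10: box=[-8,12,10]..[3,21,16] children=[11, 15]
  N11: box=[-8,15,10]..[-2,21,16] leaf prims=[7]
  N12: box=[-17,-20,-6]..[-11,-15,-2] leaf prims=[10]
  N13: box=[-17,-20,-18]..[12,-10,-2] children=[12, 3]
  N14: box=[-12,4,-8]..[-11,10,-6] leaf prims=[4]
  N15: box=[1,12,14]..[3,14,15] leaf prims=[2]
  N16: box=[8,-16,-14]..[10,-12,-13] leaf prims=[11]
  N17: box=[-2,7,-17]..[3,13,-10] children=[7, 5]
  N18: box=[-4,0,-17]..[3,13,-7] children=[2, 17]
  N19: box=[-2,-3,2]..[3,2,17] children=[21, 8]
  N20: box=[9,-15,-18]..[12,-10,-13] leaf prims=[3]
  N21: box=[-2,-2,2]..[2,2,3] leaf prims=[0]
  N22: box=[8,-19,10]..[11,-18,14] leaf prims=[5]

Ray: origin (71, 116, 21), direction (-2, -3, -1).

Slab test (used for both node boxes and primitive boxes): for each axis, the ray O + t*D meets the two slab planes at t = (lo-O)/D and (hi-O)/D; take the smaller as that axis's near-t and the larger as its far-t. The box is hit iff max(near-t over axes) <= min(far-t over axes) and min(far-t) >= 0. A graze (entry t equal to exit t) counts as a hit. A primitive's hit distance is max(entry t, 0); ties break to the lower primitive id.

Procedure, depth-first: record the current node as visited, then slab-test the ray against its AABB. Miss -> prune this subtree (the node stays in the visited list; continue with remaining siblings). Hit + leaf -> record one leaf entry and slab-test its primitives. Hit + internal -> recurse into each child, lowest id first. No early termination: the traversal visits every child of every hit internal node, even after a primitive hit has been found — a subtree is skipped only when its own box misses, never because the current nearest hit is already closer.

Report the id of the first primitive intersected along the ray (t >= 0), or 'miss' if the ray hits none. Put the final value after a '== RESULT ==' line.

Walk:
N0 x:[59/2,44] y:[95/3,136/3] z:[4,39] -> hit [95/3,39], descend [1, 9]
  N1 x:[34,83/2] y:[95/3,116/3] z:[5,38] -> hit [34,38], descend [6, 18]
    N6 x:[34,83/2] y:[95/3,112/3] z:[5,29] -> miss, prune
    N18 x:[34,75/2] y:[103/3,116/3] z:[28,38] -> hit [103/3,75/2], descend [2, 17]
      N2 x:[35,75/2] y:[110/3,116/3] z:[28,32] -> miss, prune
      N17 x:[34,73/2] y:[103/3,109/3] z:[31,38] -> hit [103/3,109/3], descend [5, 7]
        N5 x:[36,73/2] y:[107/3,109/3] z:[31,37] -> hit [36,109/3] leaf, test {P1@t=36}
        N7 x:[34,73/2] y:[103/3,107/3] z:[32,38] -> hit [103/3,107/3] leaf, test {P9@t=103/3}
  N9 x:[59/2,44] y:[38,136/3] z:[4,39] -> hit [38,39], descend [4, 13]
    N4 x:[30,73/2] y:[38,45] z:[4,19] -> miss, prune
    N13 x:[59/2,44] y:[42,136/3] z:[23,39] -> miss, prune

order=[0, 1, 6, 18, 2, 17, 5, 7, 9, 4, 13]  |boxes|=11  |leaves|=2  hit=P9

== RESULT ==
9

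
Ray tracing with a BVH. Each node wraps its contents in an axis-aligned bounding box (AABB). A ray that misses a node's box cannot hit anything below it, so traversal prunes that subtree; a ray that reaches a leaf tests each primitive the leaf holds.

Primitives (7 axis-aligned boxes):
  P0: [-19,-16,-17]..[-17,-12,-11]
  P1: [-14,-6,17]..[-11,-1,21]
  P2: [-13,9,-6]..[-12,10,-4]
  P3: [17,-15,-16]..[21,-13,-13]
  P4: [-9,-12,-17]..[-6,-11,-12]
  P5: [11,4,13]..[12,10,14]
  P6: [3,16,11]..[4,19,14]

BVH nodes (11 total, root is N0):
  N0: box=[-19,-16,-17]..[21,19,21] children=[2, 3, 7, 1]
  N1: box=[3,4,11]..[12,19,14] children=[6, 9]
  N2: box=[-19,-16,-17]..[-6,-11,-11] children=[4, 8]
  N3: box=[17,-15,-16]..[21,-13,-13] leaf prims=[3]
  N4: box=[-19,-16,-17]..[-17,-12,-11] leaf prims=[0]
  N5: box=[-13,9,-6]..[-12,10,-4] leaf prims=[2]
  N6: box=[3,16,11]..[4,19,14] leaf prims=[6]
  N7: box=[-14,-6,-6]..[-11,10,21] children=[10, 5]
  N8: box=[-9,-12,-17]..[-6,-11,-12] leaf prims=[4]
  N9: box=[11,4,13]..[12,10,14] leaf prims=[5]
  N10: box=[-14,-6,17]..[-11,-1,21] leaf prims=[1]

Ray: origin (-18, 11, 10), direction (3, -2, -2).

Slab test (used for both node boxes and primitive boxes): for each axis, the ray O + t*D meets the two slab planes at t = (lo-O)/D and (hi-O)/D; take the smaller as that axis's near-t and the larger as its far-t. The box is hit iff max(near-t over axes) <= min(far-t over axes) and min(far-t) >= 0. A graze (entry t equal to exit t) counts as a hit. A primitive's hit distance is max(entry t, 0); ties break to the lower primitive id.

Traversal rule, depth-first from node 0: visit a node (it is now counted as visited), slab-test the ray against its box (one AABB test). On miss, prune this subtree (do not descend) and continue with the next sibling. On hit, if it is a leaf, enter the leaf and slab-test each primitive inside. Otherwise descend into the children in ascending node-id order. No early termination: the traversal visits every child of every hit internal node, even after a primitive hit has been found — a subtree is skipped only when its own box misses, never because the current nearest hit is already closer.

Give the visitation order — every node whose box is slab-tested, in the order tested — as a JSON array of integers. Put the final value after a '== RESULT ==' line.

Trace the traversal:
N0 x:[-1/3,13] y:[-4,27/2] z:[-11/2,27/2] -> hit [-1/3,13], descend [1, 2, 3, 7]
  N1 x:[7,10] y:[-4,7/2] z:[-2,-1/2] -> miss, prune
  N2 x:[-1/3,4] y:[11,27/2] z:[21/2,27/2] -> miss, prune
  N3 x:[35/3,13] y:[12,13] z:[23/2,13] -> hit [12,13] leaf, test {P3@t=12}
  N7 x:[4/3,7/3] y:[1/2,17/2] z:[-11/2,8] -> hit [4/3,7/3], descend [5, 10]
    N5 x:[5/3,2] y:[1/2,1] z:[7,8] -> miss, prune
    N10 x:[4/3,7/3] y:[6,17/2] z:[-11/2,-7/2] -> miss, prune

7 AABB tests over nodes [0, 1, 2, 3, 7, 5, 10]; 1 leaf entered; closest P3.

== RESULT ==
[0, 1, 2, 3, 7, 5, 10]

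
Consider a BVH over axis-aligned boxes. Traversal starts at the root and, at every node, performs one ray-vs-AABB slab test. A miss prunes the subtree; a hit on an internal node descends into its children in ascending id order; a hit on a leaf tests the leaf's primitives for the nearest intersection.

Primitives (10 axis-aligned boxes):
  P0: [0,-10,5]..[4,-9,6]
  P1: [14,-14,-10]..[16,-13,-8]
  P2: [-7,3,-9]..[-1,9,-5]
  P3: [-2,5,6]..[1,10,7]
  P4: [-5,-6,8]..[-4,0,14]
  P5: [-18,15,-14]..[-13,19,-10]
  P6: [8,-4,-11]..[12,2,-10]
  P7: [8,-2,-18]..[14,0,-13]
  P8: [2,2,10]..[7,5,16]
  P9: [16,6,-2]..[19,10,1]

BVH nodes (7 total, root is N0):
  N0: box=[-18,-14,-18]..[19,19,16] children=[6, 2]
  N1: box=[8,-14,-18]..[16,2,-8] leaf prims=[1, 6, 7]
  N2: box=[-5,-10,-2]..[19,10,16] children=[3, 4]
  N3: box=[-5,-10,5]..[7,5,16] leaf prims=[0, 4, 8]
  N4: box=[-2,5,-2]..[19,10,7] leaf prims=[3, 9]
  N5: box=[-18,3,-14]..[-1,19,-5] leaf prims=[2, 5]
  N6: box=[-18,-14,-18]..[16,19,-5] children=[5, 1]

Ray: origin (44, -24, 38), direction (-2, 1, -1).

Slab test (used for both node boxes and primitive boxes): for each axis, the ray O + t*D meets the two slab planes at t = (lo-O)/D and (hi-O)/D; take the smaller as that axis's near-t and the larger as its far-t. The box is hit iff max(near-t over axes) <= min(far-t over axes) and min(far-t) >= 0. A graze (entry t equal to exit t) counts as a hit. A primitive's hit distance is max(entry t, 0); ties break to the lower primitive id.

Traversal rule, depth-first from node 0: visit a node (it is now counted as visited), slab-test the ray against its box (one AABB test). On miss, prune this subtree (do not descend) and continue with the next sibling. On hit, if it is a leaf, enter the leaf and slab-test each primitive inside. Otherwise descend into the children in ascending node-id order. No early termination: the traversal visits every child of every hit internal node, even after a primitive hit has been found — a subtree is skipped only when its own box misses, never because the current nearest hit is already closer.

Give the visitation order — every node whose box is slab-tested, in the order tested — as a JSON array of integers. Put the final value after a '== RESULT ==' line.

Trace the traversal:
N0 x:[25/2,31] y:[10,43] z:[22,56] -> hit [22,31], descend [2, 6]
  N2 x:[25/2,49/2] y:[14,34] z:[22,40] -> hit [22,49/2], descend [3, 4]
    N3 x:[37/2,49/2] y:[14,29] z:[22,33] -> hit [22,49/2] leaf, test {P0(miss), P4@t=24, P8(miss)}
    N4 x:[25/2,23] y:[29,34] z:[31,40] -> miss, prune
  N6 x:[14,31] y:[10,43] z:[43,56] -> miss, prune

5 AABB tests over nodes [0, 2, 3, 4, 6]; 1 leaf entered; closest P4.

== RESULT ==
[0, 2, 3, 4, 6]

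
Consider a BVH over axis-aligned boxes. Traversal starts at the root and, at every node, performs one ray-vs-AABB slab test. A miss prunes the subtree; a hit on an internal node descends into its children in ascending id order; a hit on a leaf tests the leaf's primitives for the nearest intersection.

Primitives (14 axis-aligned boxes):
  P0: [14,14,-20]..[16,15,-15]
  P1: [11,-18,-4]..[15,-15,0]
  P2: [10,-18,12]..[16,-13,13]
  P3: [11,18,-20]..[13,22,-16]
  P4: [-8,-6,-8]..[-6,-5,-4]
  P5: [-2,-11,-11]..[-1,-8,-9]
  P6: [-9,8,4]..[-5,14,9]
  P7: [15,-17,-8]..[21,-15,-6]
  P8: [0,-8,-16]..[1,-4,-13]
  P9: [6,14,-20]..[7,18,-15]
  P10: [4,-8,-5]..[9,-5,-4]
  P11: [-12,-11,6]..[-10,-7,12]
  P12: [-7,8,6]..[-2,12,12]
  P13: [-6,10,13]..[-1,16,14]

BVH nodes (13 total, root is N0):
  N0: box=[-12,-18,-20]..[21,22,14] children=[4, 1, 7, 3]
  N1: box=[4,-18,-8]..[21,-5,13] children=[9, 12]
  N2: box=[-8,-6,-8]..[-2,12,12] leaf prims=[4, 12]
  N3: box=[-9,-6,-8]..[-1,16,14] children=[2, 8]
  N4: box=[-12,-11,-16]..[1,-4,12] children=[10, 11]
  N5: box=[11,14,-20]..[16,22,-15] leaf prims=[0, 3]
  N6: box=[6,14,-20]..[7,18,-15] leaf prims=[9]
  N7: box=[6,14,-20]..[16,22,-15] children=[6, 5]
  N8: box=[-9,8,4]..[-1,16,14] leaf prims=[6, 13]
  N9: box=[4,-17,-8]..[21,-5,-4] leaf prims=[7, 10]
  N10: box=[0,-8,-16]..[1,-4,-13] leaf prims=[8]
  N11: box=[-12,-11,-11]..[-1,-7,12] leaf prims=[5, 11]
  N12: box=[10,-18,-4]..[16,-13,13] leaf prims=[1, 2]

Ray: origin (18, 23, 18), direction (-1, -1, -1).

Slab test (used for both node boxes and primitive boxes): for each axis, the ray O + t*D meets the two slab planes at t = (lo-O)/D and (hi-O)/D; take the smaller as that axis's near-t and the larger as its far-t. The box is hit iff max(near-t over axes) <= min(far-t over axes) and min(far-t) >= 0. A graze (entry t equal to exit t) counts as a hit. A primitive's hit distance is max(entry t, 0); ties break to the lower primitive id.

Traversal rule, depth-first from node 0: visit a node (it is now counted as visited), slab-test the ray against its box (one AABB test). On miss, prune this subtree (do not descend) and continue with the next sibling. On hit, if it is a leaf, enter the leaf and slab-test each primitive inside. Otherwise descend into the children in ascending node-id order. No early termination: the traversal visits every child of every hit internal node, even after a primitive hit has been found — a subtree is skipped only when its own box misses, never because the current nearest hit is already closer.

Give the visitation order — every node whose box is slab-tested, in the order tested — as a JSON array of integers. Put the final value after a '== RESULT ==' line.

Traverse from the root:
N0 x:[-3,30] y:[1,41] z:[4,38] -> hit [4,30], descend [1, 3, 4, 7]
  N1 x:[-3,14] y:[28,41] z:[5,26] -> miss, prune
  N3 x:[19,27] y:[7,29] z:[4,26] -> hit [19,26], descend [2, 8]
    N2 x:[20,26] y:[11,29] z:[6,26] -> hit [20,26] leaf, test {P4(miss), P12(miss)}
    N8 x:[19,27] y:[7,15] z:[4,14] -> miss, prune
  N4 x:[17,30] y:[27,34] z:[6,34] -> hit [27,30], descend [10, 11]
    N10 x:[17,18] y:[27,31] z:[31,34] -> miss, prune
    N11 x:[19,30] y:[30,34] z:[6,29] -> miss, prune
  N7 x:[2,12] y:[1,9] z:[33,38] -> miss, prune

Visited [0, 1, 3, 2, 8, 4, 10, 11, 7]. Tests: 9 box, 1 leaf. Nearest: miss.

== RESULT ==
[0, 1, 3, 2, 8, 4, 10, 11, 7]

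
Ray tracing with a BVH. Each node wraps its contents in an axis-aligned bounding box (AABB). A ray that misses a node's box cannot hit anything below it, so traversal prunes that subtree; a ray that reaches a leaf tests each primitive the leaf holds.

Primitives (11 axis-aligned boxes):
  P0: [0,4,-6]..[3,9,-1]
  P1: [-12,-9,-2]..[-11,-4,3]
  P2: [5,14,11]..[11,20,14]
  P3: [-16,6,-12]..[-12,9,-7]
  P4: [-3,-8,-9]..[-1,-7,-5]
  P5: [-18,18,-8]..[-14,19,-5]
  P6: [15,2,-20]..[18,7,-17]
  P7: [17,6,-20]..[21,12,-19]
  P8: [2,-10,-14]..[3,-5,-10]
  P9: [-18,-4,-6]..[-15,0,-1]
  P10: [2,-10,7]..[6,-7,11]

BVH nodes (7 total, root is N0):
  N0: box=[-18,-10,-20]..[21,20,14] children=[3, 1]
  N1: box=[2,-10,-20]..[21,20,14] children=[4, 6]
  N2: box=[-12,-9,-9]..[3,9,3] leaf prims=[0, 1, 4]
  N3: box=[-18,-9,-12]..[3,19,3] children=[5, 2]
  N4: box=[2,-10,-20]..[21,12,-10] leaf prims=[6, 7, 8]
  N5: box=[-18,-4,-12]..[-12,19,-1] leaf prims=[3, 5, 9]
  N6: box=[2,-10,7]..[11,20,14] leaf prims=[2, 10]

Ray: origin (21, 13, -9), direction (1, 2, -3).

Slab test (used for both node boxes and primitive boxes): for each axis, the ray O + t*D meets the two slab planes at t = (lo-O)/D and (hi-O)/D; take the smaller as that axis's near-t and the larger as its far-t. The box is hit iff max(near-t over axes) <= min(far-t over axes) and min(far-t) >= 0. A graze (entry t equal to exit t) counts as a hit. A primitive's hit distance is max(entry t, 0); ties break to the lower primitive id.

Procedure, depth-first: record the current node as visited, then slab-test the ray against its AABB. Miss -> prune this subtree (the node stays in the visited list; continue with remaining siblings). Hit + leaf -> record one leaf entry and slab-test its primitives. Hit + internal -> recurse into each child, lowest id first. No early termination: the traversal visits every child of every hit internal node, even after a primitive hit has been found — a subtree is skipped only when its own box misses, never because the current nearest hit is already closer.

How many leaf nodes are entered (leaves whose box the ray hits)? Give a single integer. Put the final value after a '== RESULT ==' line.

Traverse from the root:
N0 x:[-39,0] y:[-23/2,7/2] z:[-23/3,11/3] -> hit [-23/3,0], descend [1, 3]
  N1 x:[-19,0] y:[-23/2,7/2] z:[-23/3,11/3] -> hit [-23/3,0], descend [4, 6]
    N4 x:[-19,0] y:[-23/2,-1/2] z:[1/3,11/3] -> miss, prune
    N6 x:[-19,-10] y:[-23/2,7/2] z:[-23/3,-16/3] -> miss, prune
  N3 x:[-39,-18] y:[-11,3] z:[-4,1] -> miss, prune

order=[0, 1, 4, 6, 3]  |boxes|=5  |leaves|=0  hit=miss

== RESULT ==
0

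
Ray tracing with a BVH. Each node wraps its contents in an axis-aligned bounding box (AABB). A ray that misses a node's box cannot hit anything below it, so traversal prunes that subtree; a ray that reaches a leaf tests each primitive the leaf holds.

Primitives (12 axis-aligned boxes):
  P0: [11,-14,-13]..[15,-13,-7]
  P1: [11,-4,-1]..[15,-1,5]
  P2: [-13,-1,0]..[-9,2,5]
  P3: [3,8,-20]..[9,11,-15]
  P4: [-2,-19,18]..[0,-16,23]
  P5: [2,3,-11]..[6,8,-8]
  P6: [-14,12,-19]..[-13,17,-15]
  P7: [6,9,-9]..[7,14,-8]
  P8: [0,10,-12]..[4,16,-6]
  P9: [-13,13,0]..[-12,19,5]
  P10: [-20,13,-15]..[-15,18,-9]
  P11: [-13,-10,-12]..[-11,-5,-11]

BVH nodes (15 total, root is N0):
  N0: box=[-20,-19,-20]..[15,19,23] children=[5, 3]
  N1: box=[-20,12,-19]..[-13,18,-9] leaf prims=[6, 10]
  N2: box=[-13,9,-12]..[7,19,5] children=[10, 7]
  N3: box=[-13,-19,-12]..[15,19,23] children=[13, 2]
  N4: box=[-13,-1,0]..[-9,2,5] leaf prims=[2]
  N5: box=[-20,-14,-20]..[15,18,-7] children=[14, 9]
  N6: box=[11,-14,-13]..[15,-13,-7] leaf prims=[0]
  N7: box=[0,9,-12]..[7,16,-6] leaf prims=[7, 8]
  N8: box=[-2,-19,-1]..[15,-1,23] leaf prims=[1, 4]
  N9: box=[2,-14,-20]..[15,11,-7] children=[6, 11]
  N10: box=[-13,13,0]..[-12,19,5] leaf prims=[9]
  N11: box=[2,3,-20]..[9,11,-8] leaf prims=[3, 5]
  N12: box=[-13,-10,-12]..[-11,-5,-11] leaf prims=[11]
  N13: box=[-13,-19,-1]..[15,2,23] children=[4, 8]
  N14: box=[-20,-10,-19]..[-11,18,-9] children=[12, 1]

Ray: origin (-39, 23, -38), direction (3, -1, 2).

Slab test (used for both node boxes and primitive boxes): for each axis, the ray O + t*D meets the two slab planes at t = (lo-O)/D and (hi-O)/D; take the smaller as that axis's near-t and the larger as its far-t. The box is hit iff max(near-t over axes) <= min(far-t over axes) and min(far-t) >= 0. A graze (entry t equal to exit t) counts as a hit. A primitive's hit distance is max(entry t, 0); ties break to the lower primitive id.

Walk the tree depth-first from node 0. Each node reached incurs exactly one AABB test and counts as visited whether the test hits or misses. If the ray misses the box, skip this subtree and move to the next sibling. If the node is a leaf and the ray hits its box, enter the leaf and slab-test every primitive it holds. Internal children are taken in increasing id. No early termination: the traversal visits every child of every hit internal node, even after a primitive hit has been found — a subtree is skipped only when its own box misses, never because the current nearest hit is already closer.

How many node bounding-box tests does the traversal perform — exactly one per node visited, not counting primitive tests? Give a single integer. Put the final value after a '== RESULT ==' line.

Traverse from the root:
N0 x:[19/3,18] y:[4,42] z:[9,61/2] -> hit [9,18], descend [3, 5]
  N3 x:[26/3,18] y:[4,42] z:[13,61/2] -> hit [13,18], descend [2, 13]
    N2 x:[26/3,46/3] y:[4,14] z:[13,43/2] -> hit [13,14], descend [7, 10]
      N7 x:[13,46/3] y:[7,14] z:[13,16] -> hit [13,14] leaf, test {P7(miss), P8@t=13}
      N10 x:[26/3,9] y:[4,10] z:[19,43/2] -> miss, prune
    N13 x:[26/3,18] y:[21,42] z:[37/2,61/2] -> miss, prune
  N5 x:[19/3,18] y:[5,37] z:[9,31/2] -> hit [9,31/2], descend [9, 14]
    N9 x:[41/3,18] y:[12,37] z:[9,31/2] -> hit [41/3,31/2], descend [6, 11]
      N6 x:[50/3,18] y:[36,37] z:[25/2,31/2] -> miss, prune
      N11 x:[41/3,16] y:[12,20] z:[9,15] -> hit [41/3,15] leaf, test {P3(miss), P5@t=15}
    N14 x:[19/3,28/3] y:[5,33] z:[19/2,29/2] -> miss, prune

11 AABB tests over nodes [0, 3, 2, 7, 10, 13, 5, 9, 6, 11, 14]; 2 leaves entered; closest P8.

== RESULT ==
11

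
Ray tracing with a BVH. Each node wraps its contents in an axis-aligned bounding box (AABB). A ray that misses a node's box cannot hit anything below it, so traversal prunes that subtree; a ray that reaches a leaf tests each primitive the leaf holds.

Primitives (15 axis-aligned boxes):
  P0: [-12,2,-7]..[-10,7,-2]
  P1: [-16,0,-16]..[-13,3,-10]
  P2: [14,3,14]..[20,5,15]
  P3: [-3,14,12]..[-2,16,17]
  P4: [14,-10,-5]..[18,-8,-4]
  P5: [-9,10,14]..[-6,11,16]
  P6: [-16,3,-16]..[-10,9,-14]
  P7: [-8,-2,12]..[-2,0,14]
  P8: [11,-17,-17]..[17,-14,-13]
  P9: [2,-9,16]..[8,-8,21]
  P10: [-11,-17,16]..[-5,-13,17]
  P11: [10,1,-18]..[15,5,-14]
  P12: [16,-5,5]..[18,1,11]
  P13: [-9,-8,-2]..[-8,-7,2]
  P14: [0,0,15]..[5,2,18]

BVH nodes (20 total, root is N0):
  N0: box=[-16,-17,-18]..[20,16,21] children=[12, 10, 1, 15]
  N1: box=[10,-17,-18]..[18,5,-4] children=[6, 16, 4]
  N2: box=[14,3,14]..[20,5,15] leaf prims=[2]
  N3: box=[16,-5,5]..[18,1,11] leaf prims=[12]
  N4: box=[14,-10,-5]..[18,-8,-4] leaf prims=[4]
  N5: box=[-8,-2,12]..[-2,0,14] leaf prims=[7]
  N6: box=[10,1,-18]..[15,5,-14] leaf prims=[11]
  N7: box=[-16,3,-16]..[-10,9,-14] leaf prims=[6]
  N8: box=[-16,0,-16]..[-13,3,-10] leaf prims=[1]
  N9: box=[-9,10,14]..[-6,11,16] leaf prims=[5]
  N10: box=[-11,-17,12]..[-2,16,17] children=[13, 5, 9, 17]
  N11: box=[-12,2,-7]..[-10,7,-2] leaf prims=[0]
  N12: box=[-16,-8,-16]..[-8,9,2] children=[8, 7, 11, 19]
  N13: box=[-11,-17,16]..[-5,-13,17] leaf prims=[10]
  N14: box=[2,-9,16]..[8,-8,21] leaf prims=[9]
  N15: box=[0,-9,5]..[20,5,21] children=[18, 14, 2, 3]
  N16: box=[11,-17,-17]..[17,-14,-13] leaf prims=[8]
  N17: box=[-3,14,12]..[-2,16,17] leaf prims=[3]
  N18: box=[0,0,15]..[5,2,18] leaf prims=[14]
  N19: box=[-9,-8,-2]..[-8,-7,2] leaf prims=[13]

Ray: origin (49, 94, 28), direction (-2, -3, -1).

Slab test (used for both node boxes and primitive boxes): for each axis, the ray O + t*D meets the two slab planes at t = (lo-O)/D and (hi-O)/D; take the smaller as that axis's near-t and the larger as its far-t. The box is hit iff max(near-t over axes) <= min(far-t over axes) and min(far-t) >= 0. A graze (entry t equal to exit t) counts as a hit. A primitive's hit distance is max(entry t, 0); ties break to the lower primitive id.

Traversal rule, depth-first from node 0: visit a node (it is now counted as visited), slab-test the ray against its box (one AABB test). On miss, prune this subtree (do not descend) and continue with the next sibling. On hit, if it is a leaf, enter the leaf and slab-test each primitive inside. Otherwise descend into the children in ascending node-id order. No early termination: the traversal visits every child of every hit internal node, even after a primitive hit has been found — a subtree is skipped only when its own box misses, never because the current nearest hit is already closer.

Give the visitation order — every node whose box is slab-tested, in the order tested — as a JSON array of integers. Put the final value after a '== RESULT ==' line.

Trace the traversal:
N0 x:[29/2,65/2] y:[26,37] z:[7,46] -> hit [26,65/2], descend [1, 10, 12, 15]
  N1 x:[31/2,39/2] y:[89/3,37] z:[32,46] -> miss, prune
  N10 x:[51/2,30] y:[26,37] z:[11,16] -> miss, prune
  N12 x:[57/2,65/2] y:[85/3,34] z:[26,44] -> hit [57/2,65/2], descend [7, 8, 11, 19]
    N7 x:[59/2,65/2] y:[85/3,91/3] z:[42,44] -> miss, prune
    N8 x:[31,65/2] y:[91/3,94/3] z:[38,44] -> miss, prune
    N11 x:[59/2,61/2] y:[29,92/3] z:[30,35] -> hit [30,61/2] leaf, test {P0@t=30}
    N19 x:[57/2,29] y:[101/3,34] z:[26,30] -> miss, prune
  N15 x:[29/2,49/2] y:[89/3,103/3] z:[7,23] -> miss, prune

Summary -> nodes [0, 1, 10, 12, 7, 8, 11, 19, 15]; box-tests=9; leaf-entries=1; first=P0

== RESULT ==
[0, 1, 10, 12, 7, 8, 11, 19, 15]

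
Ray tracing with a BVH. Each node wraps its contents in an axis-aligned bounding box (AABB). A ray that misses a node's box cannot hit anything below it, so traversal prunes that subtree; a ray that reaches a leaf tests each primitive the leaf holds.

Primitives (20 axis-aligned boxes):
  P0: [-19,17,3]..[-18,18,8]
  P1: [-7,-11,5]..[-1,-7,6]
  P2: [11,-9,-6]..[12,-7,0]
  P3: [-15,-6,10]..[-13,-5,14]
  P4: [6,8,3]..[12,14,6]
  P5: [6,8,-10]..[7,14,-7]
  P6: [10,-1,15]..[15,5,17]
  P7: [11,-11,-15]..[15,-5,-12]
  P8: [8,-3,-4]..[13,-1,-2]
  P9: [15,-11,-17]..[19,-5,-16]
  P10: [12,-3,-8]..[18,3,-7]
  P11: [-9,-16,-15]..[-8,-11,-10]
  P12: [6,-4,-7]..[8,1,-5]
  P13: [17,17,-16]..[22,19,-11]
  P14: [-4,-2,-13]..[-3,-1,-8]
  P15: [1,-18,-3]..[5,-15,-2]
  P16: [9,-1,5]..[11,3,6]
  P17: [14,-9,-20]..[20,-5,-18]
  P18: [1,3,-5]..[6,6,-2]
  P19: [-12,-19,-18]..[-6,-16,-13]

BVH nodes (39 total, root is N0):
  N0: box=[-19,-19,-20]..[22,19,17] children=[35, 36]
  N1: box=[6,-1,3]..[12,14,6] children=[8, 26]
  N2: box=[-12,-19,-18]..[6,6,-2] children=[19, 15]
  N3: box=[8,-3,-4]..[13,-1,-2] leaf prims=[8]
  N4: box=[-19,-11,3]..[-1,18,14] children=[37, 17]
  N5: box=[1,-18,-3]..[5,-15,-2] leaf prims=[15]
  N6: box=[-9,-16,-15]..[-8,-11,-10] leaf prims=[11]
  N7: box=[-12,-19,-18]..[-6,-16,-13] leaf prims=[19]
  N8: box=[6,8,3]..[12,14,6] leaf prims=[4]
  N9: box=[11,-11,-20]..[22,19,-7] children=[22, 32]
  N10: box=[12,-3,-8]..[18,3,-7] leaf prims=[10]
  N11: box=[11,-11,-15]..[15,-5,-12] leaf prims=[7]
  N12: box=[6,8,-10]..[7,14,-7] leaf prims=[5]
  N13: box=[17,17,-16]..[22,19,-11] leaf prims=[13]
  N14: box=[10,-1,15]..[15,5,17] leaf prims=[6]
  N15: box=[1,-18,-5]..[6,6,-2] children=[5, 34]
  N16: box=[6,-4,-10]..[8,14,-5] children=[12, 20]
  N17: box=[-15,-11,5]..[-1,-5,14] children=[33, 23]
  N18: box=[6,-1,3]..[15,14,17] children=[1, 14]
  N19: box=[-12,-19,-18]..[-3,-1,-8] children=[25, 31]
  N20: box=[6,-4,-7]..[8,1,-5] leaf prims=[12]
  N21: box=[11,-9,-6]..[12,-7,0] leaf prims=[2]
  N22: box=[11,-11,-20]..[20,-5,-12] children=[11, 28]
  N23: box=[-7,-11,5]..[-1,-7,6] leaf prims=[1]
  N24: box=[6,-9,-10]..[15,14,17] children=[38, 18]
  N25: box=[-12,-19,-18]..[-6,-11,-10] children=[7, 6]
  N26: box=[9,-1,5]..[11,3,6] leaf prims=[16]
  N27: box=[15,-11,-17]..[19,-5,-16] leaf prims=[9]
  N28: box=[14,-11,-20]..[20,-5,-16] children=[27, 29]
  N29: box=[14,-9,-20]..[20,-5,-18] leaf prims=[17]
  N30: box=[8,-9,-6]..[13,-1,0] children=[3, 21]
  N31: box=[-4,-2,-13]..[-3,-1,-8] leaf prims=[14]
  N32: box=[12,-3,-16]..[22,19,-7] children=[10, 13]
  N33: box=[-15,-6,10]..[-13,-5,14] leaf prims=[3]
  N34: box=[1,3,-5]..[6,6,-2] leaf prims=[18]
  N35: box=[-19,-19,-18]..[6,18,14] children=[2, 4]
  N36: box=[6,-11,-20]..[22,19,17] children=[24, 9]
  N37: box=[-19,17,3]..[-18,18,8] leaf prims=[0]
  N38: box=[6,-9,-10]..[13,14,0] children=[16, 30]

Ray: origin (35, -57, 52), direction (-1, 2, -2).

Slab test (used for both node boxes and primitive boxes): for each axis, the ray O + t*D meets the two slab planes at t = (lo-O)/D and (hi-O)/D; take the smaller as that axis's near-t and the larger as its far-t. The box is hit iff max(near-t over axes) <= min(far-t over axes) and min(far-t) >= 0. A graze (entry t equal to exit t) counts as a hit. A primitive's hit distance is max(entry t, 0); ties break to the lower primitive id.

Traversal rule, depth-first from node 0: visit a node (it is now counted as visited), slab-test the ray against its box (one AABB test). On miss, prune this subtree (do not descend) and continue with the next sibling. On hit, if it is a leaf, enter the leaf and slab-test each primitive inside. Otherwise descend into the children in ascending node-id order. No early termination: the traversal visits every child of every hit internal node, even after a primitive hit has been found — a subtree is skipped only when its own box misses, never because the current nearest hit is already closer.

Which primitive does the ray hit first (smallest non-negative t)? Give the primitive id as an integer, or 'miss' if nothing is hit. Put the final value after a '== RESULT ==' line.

Trace the traversal:
N0 x:[13,54] y:[19,38] z:[35/2,36] -> hit [19,36], descend [35, 36]
  N35 x:[29,54] y:[19,75/2] z:[19,35] -> hit [29,35], descend [2, 4]
    N2 x:[29,47] y:[19,63/2] z:[27,35] -> hit [29,63/2], descend [15, 19]
      N15 x:[29,34] y:[39/2,63/2] z:[27,57/2] -> miss, prune
      N19 x:[38,47] y:[19,28] z:[30,35] -> miss, prune
    N4 x:[36,54] y:[23,75/2] z:[19,49/2] -> miss, prune
  N36 x:[13,29] y:[23,38] z:[35/2,36] -> hit [23,29], descend [9, 24]
    N9 x:[13,24] y:[23,38] z:[59/2,36] -> miss, prune
    N24 x:[20,29] y:[24,71/2] z:[35/2,31] -> hit [24,29], descend [18, 38]
      N18 x:[20,29] y:[28,71/2] z:[35/2,49/2] -> miss, prune
      N38 x:[22,29] y:[24,71/2] z:[26,31] -> hit [26,29], descend [16, 30]
        N16 x:[27,29] y:[53/2,71/2] z:[57/2,31] -> hit [57/2,29], descend [12, 20]
          N12 x:[28,29] y:[65/2,71/2] z:[59/2,31] -> miss, prune
          N20 x:[27,29] y:[53/2,29] z:[57/2,59/2] -> hit [57/2,29] leaf, test {P12@t=57/2}
        N30 x:[22,27] y:[24,28] z:[26,29] -> hit [26,27], descend [3, 21]
          N3 x:[22,27] y:[27,28] z:[27,28] -> hit [27,27] leaf, test {P8@t=27}
          N21 x:[23,24] y:[24,25] z:[26,29] -> miss, prune

17 AABB tests over nodes [0, 35, 2, 15, 19, 4, 36, 9, 24, 18, 38, 16, 12, 20, 30, 3, 21]; 2 leaves entered; closest P8.

== RESULT ==
8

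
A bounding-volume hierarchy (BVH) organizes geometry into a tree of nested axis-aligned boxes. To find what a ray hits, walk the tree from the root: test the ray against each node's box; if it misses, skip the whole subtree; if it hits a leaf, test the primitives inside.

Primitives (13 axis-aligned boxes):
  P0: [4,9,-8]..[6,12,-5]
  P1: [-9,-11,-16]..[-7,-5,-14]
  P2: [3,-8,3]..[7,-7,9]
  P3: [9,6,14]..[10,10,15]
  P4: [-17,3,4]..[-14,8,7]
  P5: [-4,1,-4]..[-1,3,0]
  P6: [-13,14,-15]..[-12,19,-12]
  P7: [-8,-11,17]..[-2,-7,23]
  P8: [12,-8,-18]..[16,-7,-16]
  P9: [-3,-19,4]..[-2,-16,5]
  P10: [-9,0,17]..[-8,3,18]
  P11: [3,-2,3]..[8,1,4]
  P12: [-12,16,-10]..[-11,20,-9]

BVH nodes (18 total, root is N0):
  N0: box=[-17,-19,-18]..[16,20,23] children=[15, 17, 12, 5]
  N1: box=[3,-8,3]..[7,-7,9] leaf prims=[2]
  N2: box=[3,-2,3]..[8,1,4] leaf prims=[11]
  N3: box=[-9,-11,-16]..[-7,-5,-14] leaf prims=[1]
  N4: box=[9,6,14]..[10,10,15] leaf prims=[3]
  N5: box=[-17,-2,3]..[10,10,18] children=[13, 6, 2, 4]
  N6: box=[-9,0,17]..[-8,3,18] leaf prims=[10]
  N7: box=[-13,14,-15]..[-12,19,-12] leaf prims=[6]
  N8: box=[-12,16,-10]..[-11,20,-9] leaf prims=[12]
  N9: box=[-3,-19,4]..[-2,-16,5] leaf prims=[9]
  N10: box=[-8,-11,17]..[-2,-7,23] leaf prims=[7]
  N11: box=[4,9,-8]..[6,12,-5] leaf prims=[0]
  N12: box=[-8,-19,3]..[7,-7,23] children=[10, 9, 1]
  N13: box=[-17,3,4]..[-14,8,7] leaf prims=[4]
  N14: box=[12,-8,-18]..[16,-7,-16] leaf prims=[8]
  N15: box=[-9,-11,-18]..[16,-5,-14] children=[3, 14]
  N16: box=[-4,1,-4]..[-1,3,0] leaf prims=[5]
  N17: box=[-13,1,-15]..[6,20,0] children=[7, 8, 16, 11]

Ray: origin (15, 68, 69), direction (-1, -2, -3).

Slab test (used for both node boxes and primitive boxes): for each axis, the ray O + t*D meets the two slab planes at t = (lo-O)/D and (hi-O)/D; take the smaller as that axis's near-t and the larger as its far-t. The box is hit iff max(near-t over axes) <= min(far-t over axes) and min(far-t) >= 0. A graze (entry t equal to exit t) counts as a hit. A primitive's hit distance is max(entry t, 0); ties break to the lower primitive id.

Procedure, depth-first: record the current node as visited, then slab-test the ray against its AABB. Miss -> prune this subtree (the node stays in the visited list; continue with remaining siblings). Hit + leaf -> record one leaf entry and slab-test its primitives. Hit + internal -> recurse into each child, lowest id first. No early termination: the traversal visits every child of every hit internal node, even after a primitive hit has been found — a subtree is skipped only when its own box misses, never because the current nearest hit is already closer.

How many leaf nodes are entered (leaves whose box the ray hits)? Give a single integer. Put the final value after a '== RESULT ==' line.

Trace the traversal:
N0 x:[-1,32] y:[24,87/2] z:[46/3,29] -> hit [24,29], descend [5, 12, 15, 17]
  N5 x:[5,32] y:[29,35] z:[17,22] -> miss, prune
  N12 x:[8,23] y:[75/2,87/2] z:[46/3,22] -> miss, prune
  N15 x:[-1,24] y:[73/2,79/2] z:[83/3,29] -> miss, prune
  N17 x:[9,28] y:[24,67/2] z:[23,28] -> hit [24,28], descend [7, 8, 11, 16]
    N7 x:[27,28] y:[49/2,27] z:[27,28] -> hit [27,27] leaf, test {P6@t=27}
    N8 x:[26,27] y:[24,26] z:[26,79/3] -> hit [26,26] leaf, test {P12@t=26}
    N11 x:[9,11] y:[28,59/2] z:[74/3,77/3] -> miss, prune
    N16 x:[16,19] y:[65/2,67/2] z:[23,73/3] -> miss, prune

Summary -> nodes [0, 5, 12, 15, 17, 7, 8, 11, 16]; box-tests=9; leaf-entries=2; first=P12

== RESULT ==
2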